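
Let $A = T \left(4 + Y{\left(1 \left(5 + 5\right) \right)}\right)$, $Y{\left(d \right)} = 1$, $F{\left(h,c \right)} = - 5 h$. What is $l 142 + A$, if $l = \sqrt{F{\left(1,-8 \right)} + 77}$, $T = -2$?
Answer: $-10 + 852 \sqrt{2} \approx 1194.9$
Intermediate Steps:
$l = 6 \sqrt{2}$ ($l = \sqrt{\left(-5\right) 1 + 77} = \sqrt{-5 + 77} = \sqrt{72} = 6 \sqrt{2} \approx 8.4853$)
$A = -10$ ($A = - 2 \left(4 + 1\right) = \left(-2\right) 5 = -10$)
$l 142 + A = 6 \sqrt{2} \cdot 142 - 10 = 852 \sqrt{2} - 10 = -10 + 852 \sqrt{2}$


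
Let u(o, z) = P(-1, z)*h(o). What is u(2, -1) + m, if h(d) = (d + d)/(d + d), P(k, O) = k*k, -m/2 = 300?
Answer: -599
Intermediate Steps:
m = -600 (m = -2*300 = -600)
P(k, O) = k**2
h(d) = 1 (h(d) = (2*d)/((2*d)) = (2*d)*(1/(2*d)) = 1)
u(o, z) = 1 (u(o, z) = (-1)**2*1 = 1*1 = 1)
u(2, -1) + m = 1 - 600 = -599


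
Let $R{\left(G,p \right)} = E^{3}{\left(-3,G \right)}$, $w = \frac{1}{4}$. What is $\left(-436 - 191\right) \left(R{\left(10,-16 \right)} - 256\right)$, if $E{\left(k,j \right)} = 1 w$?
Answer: $\frac{10272141}{64} \approx 1.605 \cdot 10^{5}$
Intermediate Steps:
$w = \frac{1}{4} \approx 0.25$
$E{\left(k,j \right)} = \frac{1}{4}$ ($E{\left(k,j \right)} = 1 \cdot \frac{1}{4} = \frac{1}{4}$)
$R{\left(G,p \right)} = \frac{1}{64}$ ($R{\left(G,p \right)} = \left(\frac{1}{4}\right)^{3} = \frac{1}{64}$)
$\left(-436 - 191\right) \left(R{\left(10,-16 \right)} - 256\right) = \left(-436 - 191\right) \left(\frac{1}{64} - 256\right) = \left(-627\right) \left(- \frac{16383}{64}\right) = \frac{10272141}{64}$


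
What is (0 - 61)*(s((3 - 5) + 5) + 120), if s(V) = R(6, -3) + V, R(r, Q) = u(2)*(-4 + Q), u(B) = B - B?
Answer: -7503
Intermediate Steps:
u(B) = 0
R(r, Q) = 0 (R(r, Q) = 0*(-4 + Q) = 0)
s(V) = V (s(V) = 0 + V = V)
(0 - 61)*(s((3 - 5) + 5) + 120) = (0 - 61)*(((3 - 5) + 5) + 120) = -61*((-2 + 5) + 120) = -61*(3 + 120) = -61*123 = -7503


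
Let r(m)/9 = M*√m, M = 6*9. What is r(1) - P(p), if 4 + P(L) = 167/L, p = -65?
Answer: 32017/65 ≈ 492.57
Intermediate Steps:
M = 54
r(m) = 486*√m (r(m) = 9*(54*√m) = 486*√m)
P(L) = -4 + 167/L
r(1) - P(p) = 486*√1 - (-4 + 167/(-65)) = 486*1 - (-4 + 167*(-1/65)) = 486 - (-4 - 167/65) = 486 - 1*(-427/65) = 486 + 427/65 = 32017/65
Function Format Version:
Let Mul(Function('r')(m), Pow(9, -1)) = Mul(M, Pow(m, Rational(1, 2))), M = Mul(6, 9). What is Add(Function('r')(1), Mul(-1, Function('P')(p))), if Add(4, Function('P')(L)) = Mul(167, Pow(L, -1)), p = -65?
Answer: Rational(32017, 65) ≈ 492.57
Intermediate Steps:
M = 54
Function('r')(m) = Mul(486, Pow(m, Rational(1, 2))) (Function('r')(m) = Mul(9, Mul(54, Pow(m, Rational(1, 2)))) = Mul(486, Pow(m, Rational(1, 2))))
Function('P')(L) = Add(-4, Mul(167, Pow(L, -1)))
Add(Function('r')(1), Mul(-1, Function('P')(p))) = Add(Mul(486, Pow(1, Rational(1, 2))), Mul(-1, Add(-4, Mul(167, Pow(-65, -1))))) = Add(Mul(486, 1), Mul(-1, Add(-4, Mul(167, Rational(-1, 65))))) = Add(486, Mul(-1, Add(-4, Rational(-167, 65)))) = Add(486, Mul(-1, Rational(-427, 65))) = Add(486, Rational(427, 65)) = Rational(32017, 65)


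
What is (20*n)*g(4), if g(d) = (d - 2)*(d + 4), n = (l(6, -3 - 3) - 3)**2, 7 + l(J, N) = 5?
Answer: 8000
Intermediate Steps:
l(J, N) = -2 (l(J, N) = -7 + 5 = -2)
n = 25 (n = (-2 - 3)**2 = (-5)**2 = 25)
g(d) = (-2 + d)*(4 + d)
(20*n)*g(4) = (20*25)*(-8 + 4**2 + 2*4) = 500*(-8 + 16 + 8) = 500*16 = 8000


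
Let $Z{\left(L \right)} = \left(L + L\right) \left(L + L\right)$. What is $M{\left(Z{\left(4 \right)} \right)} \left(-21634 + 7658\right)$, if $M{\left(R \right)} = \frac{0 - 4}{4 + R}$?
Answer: $\frac{13976}{17} \approx 822.12$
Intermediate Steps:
$Z{\left(L \right)} = 4 L^{2}$ ($Z{\left(L \right)} = 2 L 2 L = 4 L^{2}$)
$M{\left(R \right)} = - \frac{4}{4 + R}$
$M{\left(Z{\left(4 \right)} \right)} \left(-21634 + 7658\right) = - \frac{4}{4 + 4 \cdot 4^{2}} \left(-21634 + 7658\right) = - \frac{4}{4 + 4 \cdot 16} \left(-13976\right) = - \frac{4}{4 + 64} \left(-13976\right) = - \frac{4}{68} \left(-13976\right) = \left(-4\right) \frac{1}{68} \left(-13976\right) = \left(- \frac{1}{17}\right) \left(-13976\right) = \frac{13976}{17}$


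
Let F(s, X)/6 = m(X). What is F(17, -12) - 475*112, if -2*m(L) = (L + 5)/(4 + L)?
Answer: -425621/8 ≈ -53203.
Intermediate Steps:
m(L) = -(5 + L)/(2*(4 + L)) (m(L) = -(L + 5)/(2*(4 + L)) = -(5 + L)/(2*(4 + L)))
F(s, X) = 3*(-5 - X)/(4 + X) (F(s, X) = 6*((-5 - X)/(2*(4 + X))) = 3*(-5 - X)/(4 + X))
F(17, -12) - 475*112 = 3*(-5 - 1*(-12))/(4 - 12) - 475*112 = 3*(-5 + 12)/(-8) - 53200 = 3*(-1/8)*7 - 53200 = -21/8 - 53200 = -425621/8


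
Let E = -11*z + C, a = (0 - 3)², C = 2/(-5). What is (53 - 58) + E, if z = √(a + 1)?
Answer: -27/5 - 11*√10 ≈ -40.185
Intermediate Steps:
C = -⅖ (C = 2*(-⅕) = -⅖ ≈ -0.40000)
a = 9 (a = (-3)² = 9)
z = √10 (z = √(9 + 1) = √10 ≈ 3.1623)
E = -⅖ - 11*√10 (E = -11*√10 - ⅖ = -⅖ - 11*√10 ≈ -35.185)
(53 - 58) + E = (53 - 58) + (-⅖ - 11*√10) = -5 + (-⅖ - 11*√10) = -27/5 - 11*√10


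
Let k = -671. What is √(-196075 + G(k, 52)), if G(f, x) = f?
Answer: 11*I*√1626 ≈ 443.56*I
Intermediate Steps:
√(-196075 + G(k, 52)) = √(-196075 - 671) = √(-196746) = 11*I*√1626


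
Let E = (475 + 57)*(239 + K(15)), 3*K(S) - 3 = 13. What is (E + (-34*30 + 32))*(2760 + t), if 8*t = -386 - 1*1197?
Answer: 991521878/3 ≈ 3.3051e+8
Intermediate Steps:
t = -1583/8 (t = (-386 - 1*1197)/8 = (-386 - 1197)/8 = (⅛)*(-1583) = -1583/8 ≈ -197.88)
K(S) = 16/3 (K(S) = 1 + (⅓)*13 = 1 + 13/3 = 16/3)
E = 389956/3 (E = (475 + 57)*(239 + 16/3) = 532*(733/3) = 389956/3 ≈ 1.2999e+5)
(E + (-34*30 + 32))*(2760 + t) = (389956/3 + (-34*30 + 32))*(2760 - 1583/8) = (389956/3 + (-1020 + 32))*(20497/8) = (389956/3 - 988)*(20497/8) = (386992/3)*(20497/8) = 991521878/3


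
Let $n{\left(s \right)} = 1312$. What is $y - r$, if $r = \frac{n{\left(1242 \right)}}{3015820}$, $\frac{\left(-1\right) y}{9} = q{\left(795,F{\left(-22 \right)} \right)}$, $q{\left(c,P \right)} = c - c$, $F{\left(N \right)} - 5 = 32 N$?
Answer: $- \frac{328}{753955} \approx -0.00043504$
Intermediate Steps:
$F{\left(N \right)} = 5 + 32 N$
$q{\left(c,P \right)} = 0$
$y = 0$ ($y = \left(-9\right) 0 = 0$)
$r = \frac{328}{753955}$ ($r = \frac{1312}{3015820} = 1312 \cdot \frac{1}{3015820} = \frac{328}{753955} \approx 0.00043504$)
$y - r = 0 - \frac{328}{753955} = - \frac{328}{753955}$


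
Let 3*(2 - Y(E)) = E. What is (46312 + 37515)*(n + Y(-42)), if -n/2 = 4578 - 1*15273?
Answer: 1794400762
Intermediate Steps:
Y(E) = 2 - E/3
n = 21390 (n = -2*(4578 - 1*15273) = -2*(4578 - 15273) = -2*(-10695) = 21390)
(46312 + 37515)*(n + Y(-42)) = (46312 + 37515)*(21390 + (2 - ⅓*(-42))) = 83827*(21390 + (2 + 14)) = 83827*(21390 + 16) = 83827*21406 = 1794400762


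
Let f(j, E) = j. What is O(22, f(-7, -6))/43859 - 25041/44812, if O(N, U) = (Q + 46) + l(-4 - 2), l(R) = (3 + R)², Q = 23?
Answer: -64398699/115612324 ≈ -0.55702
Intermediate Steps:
O(N, U) = 78 (O(N, U) = (23 + 46) + (3 + (-4 - 2))² = 69 + (3 - 6)² = 69 + (-3)² = 69 + 9 = 78)
O(22, f(-7, -6))/43859 - 25041/44812 = 78/43859 - 25041/44812 = 78*(1/43859) - 25041*1/44812 = 78/43859 - 1473/2636 = -64398699/115612324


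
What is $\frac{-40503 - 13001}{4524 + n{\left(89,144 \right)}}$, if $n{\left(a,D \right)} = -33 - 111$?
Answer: $- \frac{13376}{1095} \approx -12.216$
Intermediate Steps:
$n{\left(a,D \right)} = -144$
$\frac{-40503 - 13001}{4524 + n{\left(89,144 \right)}} = \frac{-40503 - 13001}{4524 - 144} = - \frac{53504}{4380} = \left(-53504\right) \frac{1}{4380} = - \frac{13376}{1095}$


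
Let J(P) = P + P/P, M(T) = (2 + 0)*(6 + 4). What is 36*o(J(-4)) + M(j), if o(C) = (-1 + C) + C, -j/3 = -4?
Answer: -232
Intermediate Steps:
j = 12 (j = -3*(-4) = 12)
M(T) = 20 (M(T) = 2*10 = 20)
J(P) = 1 + P (J(P) = P + 1 = 1 + P)
o(C) = -1 + 2*C
36*o(J(-4)) + M(j) = 36*(-1 + 2*(1 - 4)) + 20 = 36*(-1 + 2*(-3)) + 20 = 36*(-1 - 6) + 20 = 36*(-7) + 20 = -252 + 20 = -232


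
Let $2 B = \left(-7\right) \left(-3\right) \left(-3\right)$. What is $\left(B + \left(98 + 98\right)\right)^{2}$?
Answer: $\frac{108241}{4} \approx 27060.0$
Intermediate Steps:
$B = - \frac{63}{2}$ ($B = \frac{\left(-7\right) \left(-3\right) \left(-3\right)}{2} = \frac{21 \left(-3\right)}{2} = \frac{1}{2} \left(-63\right) = - \frac{63}{2} \approx -31.5$)
$\left(B + \left(98 + 98\right)\right)^{2} = \left(- \frac{63}{2} + \left(98 + 98\right)\right)^{2} = \left(- \frac{63}{2} + 196\right)^{2} = \left(\frac{329}{2}\right)^{2} = \frac{108241}{4}$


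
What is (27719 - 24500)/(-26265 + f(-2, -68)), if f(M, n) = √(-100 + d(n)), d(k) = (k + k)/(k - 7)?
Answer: -6341027625/51738774239 - 32190*I*√5523/51738774239 ≈ -0.12256 - 4.6237e-5*I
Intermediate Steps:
d(k) = 2*k/(-7 + k) (d(k) = (2*k)/(-7 + k) = 2*k/(-7 + k))
f(M, n) = √(-100 + 2*n/(-7 + n))
(27719 - 24500)/(-26265 + f(-2, -68)) = (27719 - 24500)/(-26265 + √14*√((50 - 7*(-68))/(-7 - 68))) = 3219/(-26265 + √14*√((50 + 476)/(-75))) = 3219/(-26265 + √14*√(-1/75*526)) = 3219/(-26265 + √14*√(-526/75)) = 3219/(-26265 + √14*(I*√1578/15)) = 3219/(-26265 + 2*I*√5523/15)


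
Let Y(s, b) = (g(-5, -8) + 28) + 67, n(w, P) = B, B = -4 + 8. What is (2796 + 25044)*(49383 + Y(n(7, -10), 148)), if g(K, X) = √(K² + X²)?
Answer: 1377467520 + 27840*√89 ≈ 1.3777e+9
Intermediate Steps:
B = 4
n(w, P) = 4
Y(s, b) = 95 + √89 (Y(s, b) = (√((-5)² + (-8)²) + 28) + 67 = (√(25 + 64) + 28) + 67 = (√89 + 28) + 67 = (28 + √89) + 67 = 95 + √89)
(2796 + 25044)*(49383 + Y(n(7, -10), 148)) = (2796 + 25044)*(49383 + (95 + √89)) = 27840*(49478 + √89) = 1377467520 + 27840*√89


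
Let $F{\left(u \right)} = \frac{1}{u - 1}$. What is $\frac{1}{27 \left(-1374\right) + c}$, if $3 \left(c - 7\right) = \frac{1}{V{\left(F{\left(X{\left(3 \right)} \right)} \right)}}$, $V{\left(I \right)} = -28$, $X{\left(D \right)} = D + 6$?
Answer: $- \frac{84}{3115645} \approx -2.6961 \cdot 10^{-5}$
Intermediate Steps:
$X{\left(D \right)} = 6 + D$
$F{\left(u \right)} = \frac{1}{-1 + u}$
$c = \frac{587}{84}$ ($c = 7 + \frac{1}{3 \left(-28\right)} = 7 + \frac{1}{3} \left(- \frac{1}{28}\right) = 7 - \frac{1}{84} = \frac{587}{84} \approx 6.9881$)
$\frac{1}{27 \left(-1374\right) + c} = \frac{1}{27 \left(-1374\right) + \frac{587}{84}} = \frac{1}{-37098 + \frac{587}{84}} = \frac{1}{- \frac{3115645}{84}} = - \frac{84}{3115645}$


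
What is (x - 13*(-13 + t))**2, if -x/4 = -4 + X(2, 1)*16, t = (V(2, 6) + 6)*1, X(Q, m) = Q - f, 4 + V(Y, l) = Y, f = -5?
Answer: 99225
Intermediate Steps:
V(Y, l) = -4 + Y
X(Q, m) = 5 + Q (X(Q, m) = Q - 1*(-5) = Q + 5 = 5 + Q)
t = 4 (t = ((-4 + 2) + 6)*1 = (-2 + 6)*1 = 4*1 = 4)
x = -432 (x = -4*(-4 + (5 + 2)*16) = -4*(-4 + 7*16) = -4*(-4 + 112) = -4*108 = -432)
(x - 13*(-13 + t))**2 = (-432 - 13*(-13 + 4))**2 = (-432 - 13*(-9))**2 = (-432 + 117)**2 = (-315)**2 = 99225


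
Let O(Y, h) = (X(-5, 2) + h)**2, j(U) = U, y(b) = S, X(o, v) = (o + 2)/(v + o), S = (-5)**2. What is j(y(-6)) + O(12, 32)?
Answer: 1114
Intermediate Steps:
S = 25
X(o, v) = (2 + o)/(o + v)
y(b) = 25
O(Y, h) = (1 + h)**2 (O(Y, h) = ((2 - 5)/(-5 + 2) + h)**2 = (-3/(-3) + h)**2 = (-1/3*(-3) + h)**2 = (1 + h)**2)
j(y(-6)) + O(12, 32) = 25 + (1 + 32)**2 = 25 + 33**2 = 25 + 1089 = 1114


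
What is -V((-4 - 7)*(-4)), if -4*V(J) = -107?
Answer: -107/4 ≈ -26.750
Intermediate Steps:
V(J) = 107/4 (V(J) = -¼*(-107) = 107/4)
-V((-4 - 7)*(-4)) = -1*107/4 = -107/4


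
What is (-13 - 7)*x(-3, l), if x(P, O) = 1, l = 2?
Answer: -20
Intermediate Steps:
(-13 - 7)*x(-3, l) = (-13 - 7)*1 = -20*1 = -20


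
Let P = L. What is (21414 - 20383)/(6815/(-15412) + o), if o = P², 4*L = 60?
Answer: 15889772/3460885 ≈ 4.5912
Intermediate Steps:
L = 15 (L = (¼)*60 = 15)
P = 15
o = 225 (o = 15² = 225)
(21414 - 20383)/(6815/(-15412) + o) = (21414 - 20383)/(6815/(-15412) + 225) = 1031/(6815*(-1/15412) + 225) = 1031/(-6815/15412 + 225) = 1031/(3460885/15412) = 1031*(15412/3460885) = 15889772/3460885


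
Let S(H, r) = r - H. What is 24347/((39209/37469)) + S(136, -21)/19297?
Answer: 17603831510858/756616073 ≈ 23267.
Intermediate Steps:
24347/((39209/37469)) + S(136, -21)/19297 = 24347/((39209/37469)) + (-21 - 1*136)/19297 = 24347/((39209*(1/37469))) + (-21 - 136)*(1/19297) = 24347/(39209/37469) - 157*1/19297 = 24347*(37469/39209) - 157/19297 = 912257743/39209 - 157/19297 = 17603831510858/756616073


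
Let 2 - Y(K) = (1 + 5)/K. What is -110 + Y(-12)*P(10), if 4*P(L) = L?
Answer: -415/4 ≈ -103.75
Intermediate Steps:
Y(K) = 2 - 6/K (Y(K) = 2 - (1 + 5)/K = 2 - 6/K)
P(L) = L/4
-110 + Y(-12)*P(10) = -110 + (2 - 6/(-12))*((¼)*10) = -110 + (2 - 6*(-1/12))*(5/2) = -110 + (2 + ½)*(5/2) = -110 + (5/2)*(5/2) = -110 + 25/4 = -415/4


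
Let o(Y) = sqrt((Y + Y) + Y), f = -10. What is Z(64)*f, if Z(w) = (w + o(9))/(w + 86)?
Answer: -64/15 - sqrt(3)/5 ≈ -4.6131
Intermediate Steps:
o(Y) = sqrt(3)*sqrt(Y) (o(Y) = sqrt(2*Y + Y) = sqrt(3*Y) = sqrt(3)*sqrt(Y))
Z(w) = (w + 3*sqrt(3))/(86 + w) (Z(w) = (w + sqrt(3)*sqrt(9))/(w + 86) = (w + sqrt(3)*3)/(86 + w) = (w + 3*sqrt(3))/(86 + w))
Z(64)*f = ((64 + 3*sqrt(3))/(86 + 64))*(-10) = ((64 + 3*sqrt(3))/150)*(-10) = (32/75 + sqrt(3)/50)*(-10) = -64/15 - sqrt(3)/5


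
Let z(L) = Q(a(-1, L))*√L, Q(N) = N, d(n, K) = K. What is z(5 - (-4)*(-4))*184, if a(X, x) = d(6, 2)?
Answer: 368*I*√11 ≈ 1220.5*I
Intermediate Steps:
a(X, x) = 2
z(L) = 2*√L
z(5 - (-4)*(-4))*184 = (2*√(5 - (-4)*(-4)))*184 = (2*√(5 - 2*8))*184 = (2*√(5 - 16))*184 = (2*√(-11))*184 = (2*(I*√11))*184 = (2*I*√11)*184 = 368*I*√11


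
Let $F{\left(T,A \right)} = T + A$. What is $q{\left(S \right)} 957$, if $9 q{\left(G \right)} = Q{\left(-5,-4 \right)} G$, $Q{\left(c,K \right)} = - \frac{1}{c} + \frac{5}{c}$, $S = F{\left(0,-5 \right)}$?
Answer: $\frac{1276}{3} \approx 425.33$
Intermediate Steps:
$F{\left(T,A \right)} = A + T$
$S = -5$ ($S = -5 + 0 = -5$)
$Q{\left(c,K \right)} = \frac{4}{c}$
$q{\left(G \right)} = - \frac{4 G}{45}$ ($q{\left(G \right)} = \frac{\frac{4}{-5} G}{9} = \frac{4 \left(- \frac{1}{5}\right) G}{9} = \frac{\left(- \frac{4}{5}\right) G}{9} = - \frac{4 G}{45}$)
$q{\left(S \right)} 957 = \left(- \frac{4}{45}\right) \left(-5\right) 957 = \frac{4}{9} \cdot 957 = \frac{1276}{3}$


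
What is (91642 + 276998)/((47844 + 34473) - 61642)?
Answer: 73728/4135 ≈ 17.830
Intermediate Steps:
(91642 + 276998)/((47844 + 34473) - 61642) = 368640/(82317 - 61642) = 368640/20675 = 368640*(1/20675) = 73728/4135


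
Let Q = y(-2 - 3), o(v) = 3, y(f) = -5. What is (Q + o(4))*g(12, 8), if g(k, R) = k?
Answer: -24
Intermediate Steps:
Q = -5
(Q + o(4))*g(12, 8) = (-5 + 3)*12 = -2*12 = -24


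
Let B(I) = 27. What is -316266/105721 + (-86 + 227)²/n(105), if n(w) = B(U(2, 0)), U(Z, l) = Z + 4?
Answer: 232588891/317163 ≈ 733.34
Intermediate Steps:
U(Z, l) = 4 + Z
n(w) = 27
-316266/105721 + (-86 + 227)²/n(105) = -316266/105721 + (-86 + 227)²/27 = -316266*1/105721 + 141²*(1/27) = -316266/105721 + 19881*(1/27) = -316266/105721 + 2209/3 = 232588891/317163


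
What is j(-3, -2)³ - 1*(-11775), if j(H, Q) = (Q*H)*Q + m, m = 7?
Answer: 11650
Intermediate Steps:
j(H, Q) = 7 + H*Q² (j(H, Q) = (Q*H)*Q + 7 = (H*Q)*Q + 7 = H*Q² + 7 = 7 + H*Q²)
j(-3, -2)³ - 1*(-11775) = (7 - 3*(-2)²)³ - 1*(-11775) = (7 - 3*4)³ + 11775 = (7 - 12)³ + 11775 = (-5)³ + 11775 = -125 + 11775 = 11650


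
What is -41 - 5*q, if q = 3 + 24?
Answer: -176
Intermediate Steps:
q = 27
-41 - 5*q = -41 - 5*27 = -41 - 135 = -176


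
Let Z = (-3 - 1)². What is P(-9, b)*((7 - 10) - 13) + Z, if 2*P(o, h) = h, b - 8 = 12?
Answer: -144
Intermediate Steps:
b = 20 (b = 8 + 12 = 20)
Z = 16 (Z = (-4)² = 16)
P(o, h) = h/2
P(-9, b)*((7 - 10) - 13) + Z = ((½)*20)*((7 - 10) - 13) + 16 = 10*(-3 - 13) + 16 = 10*(-16) + 16 = -160 + 16 = -144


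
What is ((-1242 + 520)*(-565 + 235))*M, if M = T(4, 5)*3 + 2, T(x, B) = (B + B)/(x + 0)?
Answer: 2263470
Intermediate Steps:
T(x, B) = 2*B/x (T(x, B) = (2*B)/x = 2*B/x)
M = 19/2 (M = (2*5/4)*3 + 2 = (2*5*(¼))*3 + 2 = (5/2)*3 + 2 = 15/2 + 2 = 19/2 ≈ 9.5000)
((-1242 + 520)*(-565 + 235))*M = ((-1242 + 520)*(-565 + 235))*(19/2) = -722*(-330)*(19/2) = 238260*(19/2) = 2263470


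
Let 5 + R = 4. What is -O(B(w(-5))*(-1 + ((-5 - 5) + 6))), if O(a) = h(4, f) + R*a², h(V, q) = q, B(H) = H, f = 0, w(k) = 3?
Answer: 225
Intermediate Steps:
R = -1 (R = -5 + 4 = -1)
O(a) = -a² (O(a) = 0 - a² = -a²)
-O(B(w(-5))*(-1 + ((-5 - 5) + 6))) = -(-1)*(3*(-1 + ((-5 - 5) + 6)))² = -(-1)*(3*(-1 + (-10 + 6)))² = -(-1)*(3*(-1 - 4))² = -(-1)*(3*(-5))² = -(-1)*(-15)² = -(-1)*225 = -1*(-225) = 225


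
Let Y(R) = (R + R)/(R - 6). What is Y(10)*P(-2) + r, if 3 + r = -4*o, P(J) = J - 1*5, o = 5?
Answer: -58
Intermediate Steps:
P(J) = -5 + J (P(J) = J - 5 = -5 + J)
Y(R) = 2*R/(-6 + R) (Y(R) = (2*R)/(-6 + R) = 2*R/(-6 + R))
r = -23 (r = -3 - 4*5 = -3 - 20 = -23)
Y(10)*P(-2) + r = (2*10/(-6 + 10))*(-5 - 2) - 23 = (2*10/4)*(-7) - 23 = (2*10*(1/4))*(-7) - 23 = 5*(-7) - 23 = -35 - 23 = -58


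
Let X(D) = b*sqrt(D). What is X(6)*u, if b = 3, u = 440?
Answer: 1320*sqrt(6) ≈ 3233.3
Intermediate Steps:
X(D) = 3*sqrt(D)
X(6)*u = (3*sqrt(6))*440 = 1320*sqrt(6)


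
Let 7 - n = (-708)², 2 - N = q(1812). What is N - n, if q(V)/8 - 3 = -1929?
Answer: 516667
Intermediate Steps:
q(V) = -15408 (q(V) = 24 + 8*(-1929) = 24 - 15432 = -15408)
N = 15410 (N = 2 - 1*(-15408) = 2 + 15408 = 15410)
n = -501257 (n = 7 - 1*(-708)² = 7 - 1*501264 = 7 - 501264 = -501257)
N - n = 15410 - 1*(-501257) = 15410 + 501257 = 516667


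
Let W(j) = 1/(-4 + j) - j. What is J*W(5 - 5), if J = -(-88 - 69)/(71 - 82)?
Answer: 157/44 ≈ 3.5682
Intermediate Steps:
J = -157/11 (J = -(-157)/(-11) = -(-157)*(-1)/11 = -1*157/11 = -157/11 ≈ -14.273)
J*W(5 - 5) = -157*(1 - (5 - 5)**2 + 4*(5 - 5))/(11*(-4 + (5 - 5))) = -157*(1 - 1*0**2 + 4*0)/(11*(-4 + 0)) = -157*(1 - 1*0 + 0)/(11*(-4)) = -(-157)*(1 + 0 + 0)/44 = -(-157)/44 = -157/11*(-1/4) = 157/44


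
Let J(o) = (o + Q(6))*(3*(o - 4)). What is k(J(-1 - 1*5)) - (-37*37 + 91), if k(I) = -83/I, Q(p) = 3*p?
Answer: 460163/360 ≈ 1278.2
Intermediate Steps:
J(o) = (-12 + 3*o)*(18 + o) (J(o) = (o + 3*6)*(3*(o - 4)) = (o + 18)*(3*(-4 + o)) = (18 + o)*(-12 + 3*o) = (-12 + 3*o)*(18 + o))
k(J(-1 - 1*5)) - (-37*37 + 91) = -83/(-216 + 3*(-1 - 1*5)² + 42*(-1 - 1*5)) - (-37*37 + 91) = -83/(-216 + 3*(-1 - 5)² + 42*(-1 - 5)) - (-1369 + 91) = -83/(-216 + 3*(-6)² + 42*(-6)) - 1*(-1278) = -83/(-216 + 3*36 - 252) + 1278 = -83/(-216 + 108 - 252) + 1278 = -83/(-360) + 1278 = -83*(-1/360) + 1278 = 83/360 + 1278 = 460163/360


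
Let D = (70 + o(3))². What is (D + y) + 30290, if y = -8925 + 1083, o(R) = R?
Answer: 27777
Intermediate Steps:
y = -7842
D = 5329 (D = (70 + 3)² = 73² = 5329)
(D + y) + 30290 = (5329 - 7842) + 30290 = -2513 + 30290 = 27777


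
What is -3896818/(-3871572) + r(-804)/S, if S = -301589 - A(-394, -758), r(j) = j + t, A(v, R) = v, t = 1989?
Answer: 116911428469/116609812854 ≈ 1.0026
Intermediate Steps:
r(j) = 1989 + j (r(j) = j + 1989 = 1989 + j)
S = -301195 (S = -301589 - 1*(-394) = -301589 + 394 = -301195)
-3896818/(-3871572) + r(-804)/S = -3896818/(-3871572) + (1989 - 804)/(-301195) = -3896818*(-1/3871572) + 1185*(-1/301195) = 1948409/1935786 - 237/60239 = 116911428469/116609812854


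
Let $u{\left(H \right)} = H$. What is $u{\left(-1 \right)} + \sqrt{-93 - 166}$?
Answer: $-1 + i \sqrt{259} \approx -1.0 + 16.093 i$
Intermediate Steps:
$u{\left(-1 \right)} + \sqrt{-93 - 166} = -1 + \sqrt{-93 - 166} = -1 + \sqrt{-259} = -1 + i \sqrt{259}$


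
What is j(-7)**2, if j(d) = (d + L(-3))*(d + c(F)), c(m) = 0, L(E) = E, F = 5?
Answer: 4900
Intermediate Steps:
j(d) = d*(-3 + d) (j(d) = (d - 3)*(d + 0) = (-3 + d)*d = d*(-3 + d))
j(-7)**2 = (-7*(-3 - 7))**2 = (-7*(-10))**2 = 70**2 = 4900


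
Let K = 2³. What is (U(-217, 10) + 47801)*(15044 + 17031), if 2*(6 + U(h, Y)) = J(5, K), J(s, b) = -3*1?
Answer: 3065953025/2 ≈ 1.5330e+9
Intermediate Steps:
K = 8
J(s, b) = -3
U(h, Y) = -15/2 (U(h, Y) = -6 + (½)*(-3) = -6 - 3/2 = -15/2)
(U(-217, 10) + 47801)*(15044 + 17031) = (-15/2 + 47801)*(15044 + 17031) = (95587/2)*32075 = 3065953025/2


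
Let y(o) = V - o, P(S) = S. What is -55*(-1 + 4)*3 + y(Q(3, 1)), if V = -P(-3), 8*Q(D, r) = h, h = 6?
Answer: -1971/4 ≈ -492.75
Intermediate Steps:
Q(D, r) = 3/4 (Q(D, r) = (1/8)*6 = 3/4)
V = 3 (V = -1*(-3) = 3)
y(o) = 3 - o
-55*(-1 + 4)*3 + y(Q(3, 1)) = -55*(-1 + 4)*3 + (3 - 1*3/4) = -165*3 + (3 - 3/4) = -55*9 + 9/4 = -495 + 9/4 = -1971/4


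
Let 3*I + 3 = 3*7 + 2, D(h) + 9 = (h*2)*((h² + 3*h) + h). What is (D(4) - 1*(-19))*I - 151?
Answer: 4867/3 ≈ 1622.3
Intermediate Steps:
D(h) = -9 + 2*h*(h² + 4*h) (D(h) = -9 + (h*2)*((h² + 3*h) + h) = -9 + (2*h)*(h² + 4*h) = -9 + 2*h*(h² + 4*h))
I = 20/3 (I = -1 + (3*7 + 2)/3 = -1 + (21 + 2)/3 = -1 + (⅓)*23 = -1 + 23/3 = 20/3 ≈ 6.6667)
(D(4) - 1*(-19))*I - 151 = ((-9 + 2*4³ + 8*4²) - 1*(-19))*(20/3) - 151 = ((-9 + 2*64 + 8*16) + 19)*(20/3) - 151 = ((-9 + 128 + 128) + 19)*(20/3) - 151 = (247 + 19)*(20/3) - 151 = 266*(20/3) - 151 = 5320/3 - 151 = 4867/3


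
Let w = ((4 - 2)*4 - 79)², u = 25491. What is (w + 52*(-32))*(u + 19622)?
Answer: 152346601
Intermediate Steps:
w = 5041 (w = (2*4 - 79)² = (8 - 79)² = (-71)² = 5041)
(w + 52*(-32))*(u + 19622) = (5041 + 52*(-32))*(25491 + 19622) = (5041 - 1664)*45113 = 3377*45113 = 152346601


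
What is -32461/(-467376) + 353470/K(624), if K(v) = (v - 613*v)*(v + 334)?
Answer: 721807901/10539256896 ≈ 0.068488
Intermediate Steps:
K(v) = -612*v*(334 + v) (K(v) = (-612*v)*(334 + v) = -612*v*(334 + v))
-32461/(-467376) + 353470/K(624) = -32461/(-467376) + 353470/((-612*624*(334 + 624))) = -32461*(-1/467376) + 353470/((-612*624*958)) = 2497/35952 + 353470/(-365848704) = 2497/35952 + 353470*(-1/365848704) = 2497/35952 - 13595/14071104 = 721807901/10539256896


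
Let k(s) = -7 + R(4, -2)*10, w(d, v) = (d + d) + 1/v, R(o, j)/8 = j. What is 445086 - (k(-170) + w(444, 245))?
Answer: 108869424/245 ≈ 4.4437e+5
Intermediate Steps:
R(o, j) = 8*j
w(d, v) = 1/v + 2*d (w(d, v) = 2*d + 1/v = 1/v + 2*d)
k(s) = -167 (k(s) = -7 + (8*(-2))*10 = -7 - 16*10 = -7 - 160 = -167)
445086 - (k(-170) + w(444, 245)) = 445086 - (-167 + (1/245 + 2*444)) = 445086 - (-167 + (1/245 + 888)) = 445086 - (-167 + 217561/245) = 445086 - 1*176646/245 = 445086 - 176646/245 = 108869424/245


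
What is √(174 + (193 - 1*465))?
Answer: 7*I*√2 ≈ 9.8995*I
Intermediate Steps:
√(174 + (193 - 1*465)) = √(174 + (193 - 465)) = √(174 - 272) = √(-98) = 7*I*√2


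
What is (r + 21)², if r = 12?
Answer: 1089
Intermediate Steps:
(r + 21)² = (12 + 21)² = 33² = 1089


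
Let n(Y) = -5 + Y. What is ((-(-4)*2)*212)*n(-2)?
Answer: -11872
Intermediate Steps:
((-(-4)*2)*212)*n(-2) = ((-(-4)*2)*212)*(-5 - 2) = ((-1*(-4)*2)*212)*(-7) = ((4*2)*212)*(-7) = (8*212)*(-7) = 1696*(-7) = -11872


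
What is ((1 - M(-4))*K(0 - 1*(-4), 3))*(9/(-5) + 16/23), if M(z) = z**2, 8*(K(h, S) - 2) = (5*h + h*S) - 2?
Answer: 381/4 ≈ 95.250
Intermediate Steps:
K(h, S) = 7/4 + 5*h/8 + S*h/8 (K(h, S) = 2 + ((5*h + h*S) - 2)/8 = 2 + ((5*h + S*h) - 2)/8 = 2 + (-2 + 5*h + S*h)/8 = 2 + (-1/4 + 5*h/8 + S*h/8) = 7/4 + 5*h/8 + S*h/8)
((1 - M(-4))*K(0 - 1*(-4), 3))*(9/(-5) + 16/23) = ((1 - 1*(-4)**2)*(7/4 + 5*(0 - 1*(-4))/8 + (1/8)*3*(0 - 1*(-4))))*(9/(-5) + 16/23) = ((1 - 1*16)*(7/4 + 5*(0 + 4)/8 + (1/8)*3*(0 + 4)))*(9*(-1/5) + 16*(1/23)) = ((1 - 16)*(7/4 + (5/8)*4 + (1/8)*3*4))*(-9/5 + 16/23) = -15*(7/4 + 5/2 + 3/2)*(-127/115) = -15*23/4*(-127/115) = -345/4*(-127/115) = 381/4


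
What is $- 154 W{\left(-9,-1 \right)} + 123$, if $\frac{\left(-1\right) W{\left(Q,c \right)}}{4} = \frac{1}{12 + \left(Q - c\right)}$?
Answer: $277$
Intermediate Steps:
$W{\left(Q,c \right)} = - \frac{4}{12 + Q - c}$ ($W{\left(Q,c \right)} = - \frac{4}{12 + \left(Q - c\right)} = - \frac{4}{12 + Q - c}$)
$- 154 W{\left(-9,-1 \right)} + 123 = - 154 \frac{4}{-12 - 1 - -9} + 123 = - 154 \frac{4}{-12 - 1 + 9} + 123 = - 154 \frac{4}{-4} + 123 = - 154 \cdot 4 \left(- \frac{1}{4}\right) + 123 = \left(-154\right) \left(-1\right) + 123 = 154 + 123 = 277$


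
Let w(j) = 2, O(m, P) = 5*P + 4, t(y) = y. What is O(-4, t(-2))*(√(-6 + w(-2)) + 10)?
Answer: -60 - 12*I ≈ -60.0 - 12.0*I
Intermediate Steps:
O(m, P) = 4 + 5*P
O(-4, t(-2))*(√(-6 + w(-2)) + 10) = (4 + 5*(-2))*(√(-6 + 2) + 10) = (4 - 10)*(√(-4) + 10) = -6*(2*I + 10) = -6*(10 + 2*I) = -60 - 12*I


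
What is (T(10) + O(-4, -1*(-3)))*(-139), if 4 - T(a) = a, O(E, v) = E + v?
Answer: 973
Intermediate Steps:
T(a) = 4 - a
(T(10) + O(-4, -1*(-3)))*(-139) = ((4 - 1*10) + (-4 - 1*(-3)))*(-139) = ((4 - 10) + (-4 + 3))*(-139) = (-6 - 1)*(-139) = -7*(-139) = 973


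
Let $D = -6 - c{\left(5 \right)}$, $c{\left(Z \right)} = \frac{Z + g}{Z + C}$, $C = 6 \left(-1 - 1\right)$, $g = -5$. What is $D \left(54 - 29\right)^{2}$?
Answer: $-3750$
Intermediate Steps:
$C = -12$ ($C = 6 \left(-2\right) = -12$)
$c{\left(Z \right)} = \frac{-5 + Z}{-12 + Z}$ ($c{\left(Z \right)} = \frac{Z - 5}{Z - 12} = \frac{-5 + Z}{-12 + Z}$)
$D = -6$ ($D = -6 - \frac{-5 + 5}{-12 + 5} = -6 - \frac{1}{-7} \cdot 0 = -6 - \left(- \frac{1}{7}\right) 0 = -6 - 0 = -6 + 0 = -6$)
$D \left(54 - 29\right)^{2} = - 6 \left(54 - 29\right)^{2} = - 6 \cdot 25^{2} = \left(-6\right) 625 = -3750$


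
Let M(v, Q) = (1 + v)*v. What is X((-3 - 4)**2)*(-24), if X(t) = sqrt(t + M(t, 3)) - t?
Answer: 1176 - 168*sqrt(51) ≈ -23.760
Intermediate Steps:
M(v, Q) = v*(1 + v)
X(t) = sqrt(t + t*(1 + t)) - t
X((-3 - 4)**2)*(-24) = (sqrt((-3 - 4)**2*(2 + (-3 - 4)**2)) - (-3 - 4)**2)*(-24) = (sqrt((-7)**2*(2 + (-7)**2)) - 1*(-7)**2)*(-24) = (sqrt(49*(2 + 49)) - 1*49)*(-24) = (sqrt(49*51) - 49)*(-24) = (sqrt(2499) - 49)*(-24) = (7*sqrt(51) - 49)*(-24) = (-49 + 7*sqrt(51))*(-24) = 1176 - 168*sqrt(51)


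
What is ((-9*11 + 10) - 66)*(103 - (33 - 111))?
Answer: -28055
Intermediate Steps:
((-9*11 + 10) - 66)*(103 - (33 - 111)) = ((-99 + 10) - 66)*(103 - 1*(-78)) = (-89 - 66)*(103 + 78) = -155*181 = -28055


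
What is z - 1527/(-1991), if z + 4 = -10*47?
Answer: -942207/1991 ≈ -473.23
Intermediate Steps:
z = -474 (z = -4 - 10*47 = -4 - 470 = -474)
z - 1527/(-1991) = -474 - 1527/(-1991) = -474 - 1527*(-1)/1991 = -474 - 1*(-1527/1991) = -474 + 1527/1991 = -942207/1991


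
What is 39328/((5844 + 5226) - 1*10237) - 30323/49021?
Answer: 271805547/5833499 ≈ 46.594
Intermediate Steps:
39328/((5844 + 5226) - 1*10237) - 30323/49021 = 39328/(11070 - 10237) - 30323*1/49021 = 39328/833 - 30323/49021 = 271805547/5833499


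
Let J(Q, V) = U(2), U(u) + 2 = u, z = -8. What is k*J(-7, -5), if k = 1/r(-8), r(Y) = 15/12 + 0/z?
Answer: 0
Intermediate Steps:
U(u) = -2 + u
r(Y) = 5/4 (r(Y) = 15/12 + 0/(-8) = 15*(1/12) + 0*(-⅛) = 5/4 + 0 = 5/4)
J(Q, V) = 0 (J(Q, V) = -2 + 2 = 0)
k = ⅘ (k = 1/(5/4) = ⅘ ≈ 0.80000)
k*J(-7, -5) = (⅘)*0 = 0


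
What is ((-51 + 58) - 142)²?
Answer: 18225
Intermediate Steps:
((-51 + 58) - 142)² = (7 - 142)² = (-135)² = 18225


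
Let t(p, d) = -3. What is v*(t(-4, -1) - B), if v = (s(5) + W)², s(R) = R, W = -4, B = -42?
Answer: 39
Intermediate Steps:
v = 1 (v = (5 - 4)² = 1² = 1)
v*(t(-4, -1) - B) = 1*(-3 - 1*(-42)) = 1*(-3 + 42) = 1*39 = 39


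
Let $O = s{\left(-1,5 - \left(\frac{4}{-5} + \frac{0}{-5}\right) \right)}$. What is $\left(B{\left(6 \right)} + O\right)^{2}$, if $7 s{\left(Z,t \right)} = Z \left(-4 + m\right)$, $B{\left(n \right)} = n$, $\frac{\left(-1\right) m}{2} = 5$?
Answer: $64$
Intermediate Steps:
$m = -10$ ($m = \left(-2\right) 5 = -10$)
$s{\left(Z,t \right)} = - 2 Z$ ($s{\left(Z,t \right)} = \frac{Z \left(-4 - 10\right)}{7} = \frac{Z \left(-14\right)}{7} = \frac{\left(-14\right) Z}{7} = - 2 Z$)
$O = 2$ ($O = \left(-2\right) \left(-1\right) = 2$)
$\left(B{\left(6 \right)} + O\right)^{2} = \left(6 + 2\right)^{2} = 8^{2} = 64$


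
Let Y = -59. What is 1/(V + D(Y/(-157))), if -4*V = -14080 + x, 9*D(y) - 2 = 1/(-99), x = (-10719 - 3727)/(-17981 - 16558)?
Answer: 20516166/72219295211 ≈ 0.00028408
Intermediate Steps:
x = 14446/34539 (x = -14446/(-34539) = -14446*(-1/34539) = 14446/34539 ≈ 0.41825)
D(y) = 197/891 (D(y) = 2/9 + (1/9)/(-99) = 2/9 + (1/9)*(-1/99) = 2/9 - 1/891 = 197/891)
V = 243147337/69078 (V = -(-14080 + 14446/34539)/4 = -1/4*(-486294674/34539) = 243147337/69078 ≈ 3519.9)
1/(V + D(Y/(-157))) = 1/(243147337/69078 + 197/891) = 1/(72219295211/20516166) = 20516166/72219295211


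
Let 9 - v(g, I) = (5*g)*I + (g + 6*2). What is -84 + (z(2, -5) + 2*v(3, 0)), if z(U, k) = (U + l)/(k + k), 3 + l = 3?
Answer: -481/5 ≈ -96.200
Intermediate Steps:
l = 0 (l = -3 + 3 = 0)
v(g, I) = -3 - g - 5*I*g (v(g, I) = 9 - ((5*g)*I + (g + 6*2)) = 9 - (5*I*g + (g + 12)) = 9 - (5*I*g + (12 + g)) = 9 - (12 + g + 5*I*g) = 9 + (-12 - g - 5*I*g) = -3 - g - 5*I*g)
z(U, k) = U/(2*k) (z(U, k) = (U + 0)/(k + k) = U/((2*k)) = U*(1/(2*k)) = U/(2*k))
-84 + (z(2, -5) + 2*v(3, 0)) = -84 + ((1/2)*2/(-5) + 2*(-3 - 1*3 - 5*0*3)) = -84 + ((1/2)*2*(-1/5) + 2*(-3 - 3 + 0)) = -84 + (-1/5 + 2*(-6)) = -84 + (-1/5 - 12) = -84 - 61/5 = -481/5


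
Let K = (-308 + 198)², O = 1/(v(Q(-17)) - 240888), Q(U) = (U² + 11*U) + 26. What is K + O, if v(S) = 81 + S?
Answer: 2912215899/240679 ≈ 12100.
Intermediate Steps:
Q(U) = 26 + U² + 11*U
O = -1/240679 (O = 1/((81 + (26 + (-17)² + 11*(-17))) - 240888) = 1/((81 + (26 + 289 - 187)) - 240888) = 1/((81 + 128) - 240888) = 1/(209 - 240888) = 1/(-240679) = -1/240679 ≈ -4.1549e-6)
K = 12100 (K = (-110)² = 12100)
K + O = 12100 - 1/240679 = 2912215899/240679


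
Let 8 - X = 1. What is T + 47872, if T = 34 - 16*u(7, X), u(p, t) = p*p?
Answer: 47122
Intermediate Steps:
X = 7 (X = 8 - 1*1 = 8 - 1 = 7)
u(p, t) = p²
T = -750 (T = 34 - 16*7² = 34 - 16*49 = 34 - 784 = -750)
T + 47872 = -750 + 47872 = 47122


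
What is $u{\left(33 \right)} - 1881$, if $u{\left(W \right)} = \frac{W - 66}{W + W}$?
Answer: $- \frac{3763}{2} \approx -1881.5$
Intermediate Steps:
$u{\left(W \right)} = \frac{-66 + W}{2 W}$
$u{\left(33 \right)} - 1881 = \frac{-66 + 33}{2 \cdot 33} - 1881 = \frac{1}{2} \cdot \frac{1}{33} \left(-33\right) - 1881 = - \frac{1}{2} - 1881 = - \frac{3763}{2}$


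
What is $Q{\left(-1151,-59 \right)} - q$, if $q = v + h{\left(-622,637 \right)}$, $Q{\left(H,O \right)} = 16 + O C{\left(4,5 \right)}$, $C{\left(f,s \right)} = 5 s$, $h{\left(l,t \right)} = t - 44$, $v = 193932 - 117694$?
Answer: $-78290$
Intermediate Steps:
$v = 76238$
$h{\left(l,t \right)} = -44 + t$
$Q{\left(H,O \right)} = 16 + 25 O$ ($Q{\left(H,O \right)} = 16 + O 5 \cdot 5 = 16 + O 25 = 16 + 25 O$)
$q = 76831$ ($q = 76238 + \left(-44 + 637\right) = 76238 + 593 = 76831$)
$Q{\left(-1151,-59 \right)} - q = \left(16 + 25 \left(-59\right)\right) - 76831 = \left(16 - 1475\right) - 76831 = -1459 - 76831 = -78290$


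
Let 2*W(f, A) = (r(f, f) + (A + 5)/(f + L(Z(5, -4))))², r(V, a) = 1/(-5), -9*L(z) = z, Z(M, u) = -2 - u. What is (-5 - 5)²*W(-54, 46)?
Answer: 7745089/119072 ≈ 65.045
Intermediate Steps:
L(z) = -z/9
r(V, a) = -⅕
W(f, A) = (-⅕ + (5 + A)/(-2/9 + f))²/2 (W(f, A) = (-⅕ + (A + 5)/(f - (-2 - 1*(-4))/9))²/2 = (-⅕ + (5 + A)/(f - (-2 + 4)/9))²/2 = (-⅕ + (5 + A)/(f - ⅑*2))²/2 = (-⅕ + (5 + A)/(f - 2/9))²/2 = (-⅕ + (5 + A)/(-2/9 + f))²/2)
(-5 - 5)²*W(-54, 46) = (-5 - 5)²*((227 - 9*(-54) + 45*46)²/(50*(-2 + 9*(-54))²)) = (-10)²*((227 + 486 + 2070)²/(50*(-2 - 486)²)) = 100*((1/50)*2783²/(-488)²) = 100*((1/50)*(1/238144)*7745089) = 100*(7745089/11907200) = 7745089/119072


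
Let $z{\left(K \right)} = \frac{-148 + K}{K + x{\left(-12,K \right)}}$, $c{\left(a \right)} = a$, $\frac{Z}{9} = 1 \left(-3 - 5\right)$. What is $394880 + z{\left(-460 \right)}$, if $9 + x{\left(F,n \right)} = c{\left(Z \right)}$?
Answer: $\frac{213630688}{541} \approx 3.9488 \cdot 10^{5}$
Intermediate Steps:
$Z = -72$ ($Z = 9 \cdot 1 \left(-3 - 5\right) = 9 \cdot 1 \left(-8\right) = 9 \left(-8\right) = -72$)
$x{\left(F,n \right)} = -81$ ($x{\left(F,n \right)} = -9 - 72 = -81$)
$z{\left(K \right)} = \frac{-148 + K}{-81 + K}$ ($z{\left(K \right)} = \frac{-148 + K}{K - 81} = \frac{-148 + K}{-81 + K}$)
$394880 + z{\left(-460 \right)} = 394880 + \frac{-148 - 460}{-81 - 460} = 394880 + \frac{1}{-541} \left(-608\right) = 394880 - - \frac{608}{541} = 394880 + \frac{608}{541} = \frac{213630688}{541}$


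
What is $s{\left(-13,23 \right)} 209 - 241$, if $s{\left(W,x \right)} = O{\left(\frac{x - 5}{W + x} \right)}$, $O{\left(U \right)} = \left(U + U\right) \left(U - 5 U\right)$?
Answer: $- \frac{141457}{25} \approx -5658.3$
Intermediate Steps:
$O{\left(U \right)} = - 8 U^{2}$ ($O{\left(U \right)} = 2 U \left(- 4 U\right) = - 8 U^{2}$)
$s{\left(W,x \right)} = - \frac{8 \left(-5 + x\right)^{2}}{\left(W + x\right)^{2}}$ ($s{\left(W,x \right)} = - 8 \left(\frac{x - 5}{W + x}\right)^{2} = - 8 \left(\frac{-5 + x}{W + x}\right)^{2} = - 8 \frac{\left(-5 + x\right)^{2}}{\left(W + x\right)^{2}} = - \frac{8 \left(-5 + x\right)^{2}}{\left(W + x\right)^{2}}$)
$s{\left(-13,23 \right)} 209 - 241 = - \frac{8 \left(-5 + 23\right)^{2}}{\left(-13 + 23\right)^{2}} \cdot 209 - 241 = - \frac{8 \cdot 18^{2}}{100} \cdot 209 - 241 = \left(-8\right) 324 \cdot \frac{1}{100} \cdot 209 - 241 = \left(- \frac{648}{25}\right) 209 - 241 = - \frac{135432}{25} - 241 = - \frac{141457}{25}$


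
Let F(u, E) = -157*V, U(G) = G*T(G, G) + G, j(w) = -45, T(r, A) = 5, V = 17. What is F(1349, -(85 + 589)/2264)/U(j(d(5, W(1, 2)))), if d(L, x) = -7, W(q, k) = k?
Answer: 2669/270 ≈ 9.8852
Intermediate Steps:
U(G) = 6*G (U(G) = G*5 + G = 5*G + G = 6*G)
F(u, E) = -2669 (F(u, E) = -157*17 = -2669)
F(1349, -(85 + 589)/2264)/U(j(d(5, W(1, 2)))) = -2669/(6*(-45)) = -2669/(-270) = -2669*(-1/270) = 2669/270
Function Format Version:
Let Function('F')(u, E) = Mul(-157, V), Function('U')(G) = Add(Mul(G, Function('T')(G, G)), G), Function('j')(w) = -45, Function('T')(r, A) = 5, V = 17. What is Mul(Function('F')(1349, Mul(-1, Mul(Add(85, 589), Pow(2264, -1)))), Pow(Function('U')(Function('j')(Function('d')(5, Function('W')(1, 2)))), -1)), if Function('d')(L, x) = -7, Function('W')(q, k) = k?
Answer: Rational(2669, 270) ≈ 9.8852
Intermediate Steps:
Function('U')(G) = Mul(6, G) (Function('U')(G) = Add(Mul(G, 5), G) = Add(Mul(5, G), G) = Mul(6, G))
Function('F')(u, E) = -2669 (Function('F')(u, E) = Mul(-157, 17) = -2669)
Mul(Function('F')(1349, Mul(-1, Mul(Add(85, 589), Pow(2264, -1)))), Pow(Function('U')(Function('j')(Function('d')(5, Function('W')(1, 2)))), -1)) = Mul(-2669, Pow(Mul(6, -45), -1)) = Mul(-2669, Pow(-270, -1)) = Mul(-2669, Rational(-1, 270)) = Rational(2669, 270)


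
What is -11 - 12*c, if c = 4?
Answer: -59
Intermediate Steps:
-11 - 12*c = -11 - 12*4 = -11 - 48 = -59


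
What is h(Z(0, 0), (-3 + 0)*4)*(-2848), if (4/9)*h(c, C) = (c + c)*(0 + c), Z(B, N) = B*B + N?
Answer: 0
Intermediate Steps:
Z(B, N) = N + B² (Z(B, N) = B² + N = N + B²)
h(c, C) = 9*c²/2 (h(c, C) = 9*((c + c)*(0 + c))/4 = 9*((2*c)*c)/4 = 9*(2*c²)/4 = 9*c²/2)
h(Z(0, 0), (-3 + 0)*4)*(-2848) = (9*(0 + 0²)²/2)*(-2848) = (9*(0 + 0)²/2)*(-2848) = ((9/2)*0²)*(-2848) = ((9/2)*0)*(-2848) = 0*(-2848) = 0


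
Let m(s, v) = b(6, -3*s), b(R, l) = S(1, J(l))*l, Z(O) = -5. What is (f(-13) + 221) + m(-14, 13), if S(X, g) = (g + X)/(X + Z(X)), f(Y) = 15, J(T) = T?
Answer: -431/2 ≈ -215.50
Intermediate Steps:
S(X, g) = (X + g)/(-5 + X) (S(X, g) = (g + X)/(X - 5) = (X + g)/(-5 + X))
b(R, l) = l*(-1/4 - l/4) (b(R, l) = ((1 + l)/(-5 + 1))*l = ((1 + l)/(-4))*l = (-(1 + l)/4)*l = (-1/4 - l/4)*l = l*(-1/4 - l/4))
m(s, v) = -3*s*(-1 + 3*s)/4 (m(s, v) = (-3*s)*(-1 - (-3)*s)/4 = (-3*s)*(-1 + 3*s)/4 = -3*s*(-1 + 3*s)/4)
(f(-13) + 221) + m(-14, 13) = (15 + 221) + (3/4)*(-14)*(1 - 3*(-14)) = 236 + (3/4)*(-14)*(1 + 42) = 236 + (3/4)*(-14)*43 = 236 - 903/2 = -431/2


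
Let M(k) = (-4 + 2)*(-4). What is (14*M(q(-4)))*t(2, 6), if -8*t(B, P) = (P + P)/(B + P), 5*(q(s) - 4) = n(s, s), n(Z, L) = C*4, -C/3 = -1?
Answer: -21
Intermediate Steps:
C = 3 (C = -3*(-1) = 3)
n(Z, L) = 12 (n(Z, L) = 3*4 = 12)
q(s) = 32/5 (q(s) = 4 + (⅕)*12 = 4 + 12/5 = 32/5)
M(k) = 8 (M(k) = -2*(-4) = 8)
t(B, P) = -P/(4*(B + P)) (t(B, P) = -(P + P)/(8*(B + P)) = -2*P/(8*(B + P)) = -P/(4*(B + P)))
(14*M(q(-4)))*t(2, 6) = (14*8)*(-1*6/(4*2 + 4*6)) = 112*(-1*6/(8 + 24)) = 112*(-1*6/32) = 112*(-1*6*1/32) = 112*(-3/16) = -21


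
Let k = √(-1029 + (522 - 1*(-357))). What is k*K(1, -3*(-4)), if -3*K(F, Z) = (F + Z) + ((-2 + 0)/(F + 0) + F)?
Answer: -20*I*√6 ≈ -48.99*I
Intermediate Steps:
K(F, Z) = -2*F/3 - Z/3 + 2/(3*F) (K(F, Z) = -((F + Z) + ((-2 + 0)/(F + 0) + F))/3 = -((F + Z) + (-2/F + F))/3 = -((F + Z) + (F - 2/F))/3 = -(Z - 2/F + 2*F)/3 = -2*F/3 - Z/3 + 2/(3*F))
k = 5*I*√6 (k = √(-1029 + (522 + 357)) = √(-1029 + 879) = √(-150) = 5*I*√6 ≈ 12.247*I)
k*K(1, -3*(-4)) = (5*I*√6)*((⅓)*(2 - 1*1*(-3*(-4) + 2*1))/1) = (5*I*√6)*((⅓)*1*(2 - 1*1*(12 + 2))) = (5*I*√6)*((⅓)*1*(2 - 1*1*14)) = (5*I*√6)*((⅓)*1*(2 - 14)) = (5*I*√6)*((⅓)*1*(-12)) = (5*I*√6)*(-4) = -20*I*√6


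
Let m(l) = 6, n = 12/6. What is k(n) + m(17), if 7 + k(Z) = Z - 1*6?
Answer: -5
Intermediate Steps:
n = 2 (n = 12*(1/6) = 2)
k(Z) = -13 + Z (k(Z) = -7 + (Z - 1*6) = -7 + (Z - 6) = -7 + (-6 + Z) = -13 + Z)
k(n) + m(17) = (-13 + 2) + 6 = -11 + 6 = -5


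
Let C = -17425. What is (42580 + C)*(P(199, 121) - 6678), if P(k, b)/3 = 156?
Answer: -156212550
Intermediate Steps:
P(k, b) = 468 (P(k, b) = 3*156 = 468)
(42580 + C)*(P(199, 121) - 6678) = (42580 - 17425)*(468 - 6678) = 25155*(-6210) = -156212550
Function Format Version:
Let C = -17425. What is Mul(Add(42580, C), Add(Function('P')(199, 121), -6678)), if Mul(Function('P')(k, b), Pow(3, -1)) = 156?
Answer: -156212550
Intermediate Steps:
Function('P')(k, b) = 468 (Function('P')(k, b) = Mul(3, 156) = 468)
Mul(Add(42580, C), Add(Function('P')(199, 121), -6678)) = Mul(Add(42580, -17425), Add(468, -6678)) = Mul(25155, -6210) = -156212550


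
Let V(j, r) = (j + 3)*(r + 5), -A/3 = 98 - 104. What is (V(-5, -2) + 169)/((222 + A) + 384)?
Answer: 163/624 ≈ 0.26122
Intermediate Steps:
A = 18 (A = -3*(98 - 104) = -3*(-6) = 18)
V(j, r) = (3 + j)*(5 + r)
(V(-5, -2) + 169)/((222 + A) + 384) = ((15 + 3*(-2) + 5*(-5) - 5*(-2)) + 169)/((222 + 18) + 384) = ((15 - 6 - 25 + 10) + 169)/(240 + 384) = (-6 + 169)/624 = 163*(1/624) = 163/624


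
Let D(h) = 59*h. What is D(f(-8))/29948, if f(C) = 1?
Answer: 59/29948 ≈ 0.0019701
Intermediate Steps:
D(f(-8))/29948 = (59*1)/29948 = 59*(1/29948) = 59/29948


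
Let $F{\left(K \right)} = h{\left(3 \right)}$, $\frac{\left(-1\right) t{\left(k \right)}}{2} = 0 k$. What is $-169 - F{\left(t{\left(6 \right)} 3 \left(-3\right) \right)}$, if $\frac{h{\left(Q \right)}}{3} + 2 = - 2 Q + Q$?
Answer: $-154$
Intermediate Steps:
$t{\left(k \right)} = 0$ ($t{\left(k \right)} = - 2 \cdot 0 k = \left(-2\right) 0 = 0$)
$h{\left(Q \right)} = -6 - 3 Q$ ($h{\left(Q \right)} = -6 + 3 \left(- 2 Q + Q\right) = -6 + 3 \left(- Q\right) = -6 - 3 Q$)
$F{\left(K \right)} = -15$ ($F{\left(K \right)} = -6 - 9 = -15$)
$-169 - F{\left(t{\left(6 \right)} 3 \left(-3\right) \right)} = -169 - -15 = -169 + 15 = -154$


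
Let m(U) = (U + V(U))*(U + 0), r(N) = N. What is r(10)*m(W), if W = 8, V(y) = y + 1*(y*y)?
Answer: 6400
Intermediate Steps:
V(y) = y + y² (V(y) = y + 1*y² = y + y²)
m(U) = U*(U + U*(1 + U)) (m(U) = (U + U*(1 + U))*(U + 0) = (U + U*(1 + U))*U = U*(U + U*(1 + U)))
r(10)*m(W) = 10*(8²*(2 + 8)) = 10*(64*10) = 10*640 = 6400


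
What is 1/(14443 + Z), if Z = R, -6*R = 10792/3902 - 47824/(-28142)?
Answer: 82357563/1189428992695 ≈ 6.9241e-5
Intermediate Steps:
R = -61289714/82357563 (R = -(10792/3902 - 47824/(-28142))/6 = -(10792*(1/3902) - 47824*(-1/28142))/6 = -(5396/1951 + 23912/14071)/6 = -⅙*122579428/27452521 = -61289714/82357563 ≈ -0.74419)
Z = -61289714/82357563 ≈ -0.74419
1/(14443 + Z) = 1/(14443 - 61289714/82357563) = 1/(1189428992695/82357563) = 82357563/1189428992695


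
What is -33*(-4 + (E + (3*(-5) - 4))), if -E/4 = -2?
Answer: 495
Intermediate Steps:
E = 8 (E = -4*(-2) = 8)
-33*(-4 + (E + (3*(-5) - 4))) = -33*(-4 + (8 + (3*(-5) - 4))) = -33*(-4 + (8 + (-15 - 4))) = -33*(-4 + (8 - 19)) = -33*(-4 - 11) = -33*(-15) = -11*(-45) = 495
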